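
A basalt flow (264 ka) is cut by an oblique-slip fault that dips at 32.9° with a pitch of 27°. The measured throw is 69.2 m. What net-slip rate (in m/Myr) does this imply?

dip-slip = throw / sin(dip) = 69.2 / sin(32.9°) = 127.4 m
net slip = dip-slip / sin(rake) = 127.4 / sin(27°) = 280.6 m
rate = 280.6 m / 264 ka = 0.00106 m/yr = 1060 m/Myr

1060 m/Myr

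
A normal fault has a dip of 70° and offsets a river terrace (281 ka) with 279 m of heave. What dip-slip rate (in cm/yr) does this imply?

0.290 cm/yr

dip-slip = heave / cos(dip) = 279 m / cos(70°) = 815.7 m
rate = 815.7 m / 281 ka = 0.00290 m/yr = 0.290 cm/yr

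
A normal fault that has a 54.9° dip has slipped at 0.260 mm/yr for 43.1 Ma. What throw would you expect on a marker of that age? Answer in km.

dip-slip = rate × time = 0.260 mm/yr × 43.1 Ma = 11210 m
throw = dip-slip × sin(dip) = 11210 × sin(54.9°) = 9170 m = 9.17 km

9.17 km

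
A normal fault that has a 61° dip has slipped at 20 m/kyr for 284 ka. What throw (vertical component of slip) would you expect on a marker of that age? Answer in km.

4.97 km

dip-slip = rate × time = 20 m/kyr × 284 ka = 5680 m
throw = dip-slip × sin(dip) = 5680 × sin(61°) = 4970 m = 4.97 km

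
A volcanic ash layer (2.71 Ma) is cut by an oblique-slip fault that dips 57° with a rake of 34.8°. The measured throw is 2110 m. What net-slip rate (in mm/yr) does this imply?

dip-slip = throw / sin(dip) = 2110 / sin(57°) = 2516 m
net slip = dip-slip / sin(rake) = 2516 / sin(34.8°) = 4408 m
rate = 4408 m / 2.71 Ma = 0.00163 m/yr = 1.63 mm/yr

1.63 mm/yr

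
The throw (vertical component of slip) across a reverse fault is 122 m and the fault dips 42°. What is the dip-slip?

dip-slip = throw / sin(dip) = 122 / sin(42°) = 182 m

182 m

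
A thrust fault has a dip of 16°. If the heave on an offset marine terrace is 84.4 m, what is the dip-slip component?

87.8 m

dip-slip = heave / cos(dip) = 84.4 / cos(16°) = 87.8 m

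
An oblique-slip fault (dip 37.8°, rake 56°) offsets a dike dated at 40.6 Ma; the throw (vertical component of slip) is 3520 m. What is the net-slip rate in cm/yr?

dip-slip = throw / sin(dip) = 3520 / sin(37.8°) = 5743 m
net slip = dip-slip / sin(rake) = 5743 / sin(56°) = 6927 m
rate = 6927 m / 40.6 Ma = 0.000171 m/yr = 0.0171 cm/yr

0.0171 cm/yr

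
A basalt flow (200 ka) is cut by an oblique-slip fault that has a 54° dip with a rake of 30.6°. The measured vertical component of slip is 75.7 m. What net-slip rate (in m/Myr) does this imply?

919 m/Myr

dip-slip = throw / sin(dip) = 75.7 / sin(54°) = 93.57 m
net slip = dip-slip / sin(rake) = 93.57 / sin(30.6°) = 183.8 m
rate = 183.8 m / 200 ka = 0.000919 m/yr = 919 m/Myr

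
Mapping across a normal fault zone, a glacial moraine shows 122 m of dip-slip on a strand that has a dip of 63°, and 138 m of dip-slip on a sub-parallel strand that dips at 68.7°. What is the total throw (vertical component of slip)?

237 m

throw_A = 122 × sin(63°) = 108.7 m
throw_B = 138 × sin(68.7°) = 128.6 m
total = 108.7 + 128.6 = 237 m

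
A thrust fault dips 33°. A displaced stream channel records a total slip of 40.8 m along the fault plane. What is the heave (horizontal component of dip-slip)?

heave = dip-slip × cos(dip) = 40.8 m × cos(33°) = 34.2 m

34.2 m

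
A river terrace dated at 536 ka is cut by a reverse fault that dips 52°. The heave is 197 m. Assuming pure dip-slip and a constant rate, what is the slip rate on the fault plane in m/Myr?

597 m/Myr

dip-slip = heave / cos(dip) = 197 m / cos(52°) = 320 m
rate = 320 m / 536 ka = 0.000597 m/yr = 597 m/Myr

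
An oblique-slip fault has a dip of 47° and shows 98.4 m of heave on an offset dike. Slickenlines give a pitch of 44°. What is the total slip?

208 m

dip-slip = heave / cos(dip) = 98.4 / cos(47°) = 144.3 m
net slip = dip-slip / sin(rake) = 144.3 / sin(44°) = 208 m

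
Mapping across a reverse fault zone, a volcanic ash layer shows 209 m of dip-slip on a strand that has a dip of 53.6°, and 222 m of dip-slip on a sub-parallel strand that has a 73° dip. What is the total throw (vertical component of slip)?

throw_A = 209 × sin(53.6°) = 168.2 m
throw_B = 222 × sin(73°) = 212.3 m
total = 168.2 + 212.3 = 381 m

381 m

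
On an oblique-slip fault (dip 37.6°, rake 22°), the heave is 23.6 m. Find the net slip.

79.5 m

dip-slip = heave / cos(dip) = 23.6 / cos(37.6°) = 29.79 m
net slip = dip-slip / sin(rake) = 29.79 / sin(22°) = 79.5 m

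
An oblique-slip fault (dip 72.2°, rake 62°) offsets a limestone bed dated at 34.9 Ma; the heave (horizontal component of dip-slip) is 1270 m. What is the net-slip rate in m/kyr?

0.135 m/kyr

dip-slip = heave / cos(dip) = 1270 / cos(72.2°) = 4154 m
net slip = dip-slip / sin(rake) = 4154 / sin(62°) = 4705 m
rate = 4705 m / 34.9 Ma = 0.000135 m/yr = 0.135 m/kyr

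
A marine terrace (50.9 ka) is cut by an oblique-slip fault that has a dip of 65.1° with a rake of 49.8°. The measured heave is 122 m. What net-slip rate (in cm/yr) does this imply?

0.745 cm/yr

dip-slip = heave / cos(dip) = 122 / cos(65.1°) = 289.8 m
net slip = dip-slip / sin(rake) = 289.8 / sin(49.8°) = 379.4 m
rate = 379.4 m / 50.9 ka = 0.00745 m/yr = 0.745 cm/yr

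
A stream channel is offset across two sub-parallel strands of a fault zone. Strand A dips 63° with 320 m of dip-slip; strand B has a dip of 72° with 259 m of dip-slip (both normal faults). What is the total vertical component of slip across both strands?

throw_A = 320 × sin(63°) = 285.1 m
throw_B = 259 × sin(72°) = 246.3 m
total = 285.1 + 246.3 = 531 m

531 m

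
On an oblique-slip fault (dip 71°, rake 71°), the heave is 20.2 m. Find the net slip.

65.6 m

dip-slip = heave / cos(dip) = 20.2 / cos(71°) = 62.05 m
net slip = dip-slip / sin(rake) = 62.05 / sin(71°) = 65.6 m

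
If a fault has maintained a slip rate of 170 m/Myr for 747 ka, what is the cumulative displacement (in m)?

slip = rate × time = 170 m/Myr × 747 ka = 127 m

127 m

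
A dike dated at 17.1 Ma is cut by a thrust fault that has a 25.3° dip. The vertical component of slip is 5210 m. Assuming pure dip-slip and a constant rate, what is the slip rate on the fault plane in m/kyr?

0.713 m/kyr

dip-slip = throw / sin(dip) = 5210 m / sin(25.3°) = 12190 m
rate = 12190 m / 17.1 Ma = 0.000713 m/yr = 0.713 m/kyr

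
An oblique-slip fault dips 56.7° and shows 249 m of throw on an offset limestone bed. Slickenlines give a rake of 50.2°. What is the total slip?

388 m

dip-slip = throw / sin(dip) = 249 / sin(56.7°) = 297.9 m
net slip = dip-slip / sin(rake) = 297.9 / sin(50.2°) = 388 m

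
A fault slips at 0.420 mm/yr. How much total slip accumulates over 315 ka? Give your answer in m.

132 m

slip = rate × time = 0.420 mm/yr × 315 ka = 132 m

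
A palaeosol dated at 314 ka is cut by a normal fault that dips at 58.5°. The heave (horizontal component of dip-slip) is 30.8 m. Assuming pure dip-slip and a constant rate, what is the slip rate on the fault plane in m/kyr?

0.188 m/kyr

dip-slip = heave / cos(dip) = 30.8 m / cos(58.5°) = 58.95 m
rate = 58.95 m / 314 ka = 0.000188 m/yr = 0.188 m/kyr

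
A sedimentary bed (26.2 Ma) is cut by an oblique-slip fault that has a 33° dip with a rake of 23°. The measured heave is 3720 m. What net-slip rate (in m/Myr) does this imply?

433 m/Myr

dip-slip = heave / cos(dip) = 3720 / cos(33°) = 4436 m
net slip = dip-slip / sin(rake) = 4436 / sin(23°) = 11350 m
rate = 11350 m / 26.2 Ma = 0.000433 m/yr = 433 m/Myr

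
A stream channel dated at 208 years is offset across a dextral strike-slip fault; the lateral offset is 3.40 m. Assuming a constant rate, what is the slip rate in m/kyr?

16.3 m/kyr

rate = 3.40 m / 208 years = 0.0163 m/yr = 16.3 m/kyr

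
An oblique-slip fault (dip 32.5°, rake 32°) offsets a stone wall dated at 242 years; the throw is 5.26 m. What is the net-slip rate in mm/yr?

76.3 mm/yr

dip-slip = throw / sin(dip) = 5.26 / sin(32.5°) = 9.790 m
net slip = dip-slip / sin(rake) = 9.790 / sin(32°) = 18.47 m
rate = 18.47 m / 242 years = 0.0763 m/yr = 76.3 mm/yr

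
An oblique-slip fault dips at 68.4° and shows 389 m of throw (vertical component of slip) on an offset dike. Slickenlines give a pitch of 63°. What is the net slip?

dip-slip = throw / sin(dip) = 389 / sin(68.4°) = 418.4 m
net slip = dip-slip / sin(rake) = 418.4 / sin(63°) = 470 m

470 m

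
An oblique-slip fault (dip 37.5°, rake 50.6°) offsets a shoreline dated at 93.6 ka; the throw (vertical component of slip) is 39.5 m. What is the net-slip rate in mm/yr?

dip-slip = throw / sin(dip) = 39.5 / sin(37.5°) = 64.89 m
net slip = dip-slip / sin(rake) = 64.89 / sin(50.6°) = 83.97 m
rate = 83.97 m / 93.6 ka = 0.000897 m/yr = 0.897 mm/yr

0.897 mm/yr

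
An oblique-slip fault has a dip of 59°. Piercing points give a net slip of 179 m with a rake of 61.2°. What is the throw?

134 m

dip-slip = net slip × sin(rake) = 179 m × sin(61.2°) = 156.9 m
throw = dip-slip × sin(dip) = 156.9 × sin(59°) = 134 m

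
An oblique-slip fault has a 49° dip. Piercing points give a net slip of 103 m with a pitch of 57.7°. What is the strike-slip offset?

55 m

strike-slip = net slip × cos(rake) = 103 m × cos(57.7°) = 55 m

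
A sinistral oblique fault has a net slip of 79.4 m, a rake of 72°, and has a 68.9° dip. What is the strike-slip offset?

24.5 m

strike-slip = net slip × cos(rake) = 79.4 m × cos(72°) = 24.5 m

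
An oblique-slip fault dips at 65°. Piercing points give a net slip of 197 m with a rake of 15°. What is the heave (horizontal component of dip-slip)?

dip-slip = net slip × sin(rake) = 197 m × sin(15°) = 50.99 m
heave = dip-slip × cos(dip) = 50.99 × cos(65°) = 21.5 m

21.5 m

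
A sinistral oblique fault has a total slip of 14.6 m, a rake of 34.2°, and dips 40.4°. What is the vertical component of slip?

dip-slip = net slip × sin(rake) = 14.6 m × sin(34.2°) = 8.206 m
throw = dip-slip × sin(dip) = 8.206 × sin(40.4°) = 5.32 m

5.32 m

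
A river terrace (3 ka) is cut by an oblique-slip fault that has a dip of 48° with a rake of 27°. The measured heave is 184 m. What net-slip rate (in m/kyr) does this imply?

202 m/kyr

dip-slip = heave / cos(dip) = 184 / cos(48°) = 275 m
net slip = dip-slip / sin(rake) = 275 / sin(27°) = 605.7 m
rate = 605.7 m / 3 ka = 0.202 m/yr = 202 m/kyr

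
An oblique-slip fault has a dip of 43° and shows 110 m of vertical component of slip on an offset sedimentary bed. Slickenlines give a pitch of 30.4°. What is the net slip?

319 m

dip-slip = throw / sin(dip) = 110 / sin(43°) = 161.3 m
net slip = dip-slip / sin(rake) = 161.3 / sin(30.4°) = 319 m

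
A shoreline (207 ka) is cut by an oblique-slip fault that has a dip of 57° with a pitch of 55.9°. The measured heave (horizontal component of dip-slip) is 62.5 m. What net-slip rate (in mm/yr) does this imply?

0.669 mm/yr

dip-slip = heave / cos(dip) = 62.5 / cos(57°) = 114.8 m
net slip = dip-slip / sin(rake) = 114.8 / sin(55.9°) = 138.6 m
rate = 138.6 m / 207 ka = 0.000669 m/yr = 0.669 mm/yr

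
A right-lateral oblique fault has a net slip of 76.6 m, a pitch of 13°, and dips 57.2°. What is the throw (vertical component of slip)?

dip-slip = net slip × sin(rake) = 76.6 m × sin(13°) = 17.23 m
throw = dip-slip × sin(dip) = 17.23 × sin(57.2°) = 14.5 m

14.5 m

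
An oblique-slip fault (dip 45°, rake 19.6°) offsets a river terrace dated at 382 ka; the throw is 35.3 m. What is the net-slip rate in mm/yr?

dip-slip = throw / sin(dip) = 35.3 / sin(45°) = 49.92 m
net slip = dip-slip / sin(rake) = 49.92 / sin(19.6°) = 148.8 m
rate = 148.8 m / 382 ka = 0.000390 m/yr = 0.390 mm/yr

0.390 mm/yr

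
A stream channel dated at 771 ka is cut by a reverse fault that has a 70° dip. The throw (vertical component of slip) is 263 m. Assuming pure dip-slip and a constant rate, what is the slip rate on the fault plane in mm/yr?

dip-slip = throw / sin(dip) = 263 m / sin(70°) = 279.9 m
rate = 279.9 m / 771 ka = 0.000363 m/yr = 0.363 mm/yr

0.363 mm/yr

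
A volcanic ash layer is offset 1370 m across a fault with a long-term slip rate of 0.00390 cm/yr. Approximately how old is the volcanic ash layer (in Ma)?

35.1 Ma

age = offset / rate = 1370 m / (0.00390 cm/yr) = 3.51e+07 yr = 35.1 Ma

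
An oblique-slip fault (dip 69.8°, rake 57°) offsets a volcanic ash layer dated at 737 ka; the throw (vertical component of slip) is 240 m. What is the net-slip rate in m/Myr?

414 m/Myr

dip-slip = throw / sin(dip) = 240 / sin(69.8°) = 255.7 m
net slip = dip-slip / sin(rake) = 255.7 / sin(57°) = 304.9 m
rate = 304.9 m / 737 ka = 0.000414 m/yr = 414 m/Myr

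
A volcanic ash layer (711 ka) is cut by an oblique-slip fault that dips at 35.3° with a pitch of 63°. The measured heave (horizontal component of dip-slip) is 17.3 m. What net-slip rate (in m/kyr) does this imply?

dip-slip = heave / cos(dip) = 17.3 / cos(35.3°) = 21.20 m
net slip = dip-slip / sin(rake) = 21.20 / sin(63°) = 23.79 m
rate = 23.79 m / 711 ka = 0.0000335 m/yr = 0.0335 m/kyr

0.0335 m/kyr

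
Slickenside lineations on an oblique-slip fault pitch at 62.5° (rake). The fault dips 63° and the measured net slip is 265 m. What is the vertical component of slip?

dip-slip = net slip × sin(rake) = 265 m × sin(62.5°) = 235.1 m
throw = dip-slip × sin(dip) = 235.1 × sin(63°) = 209 m

209 m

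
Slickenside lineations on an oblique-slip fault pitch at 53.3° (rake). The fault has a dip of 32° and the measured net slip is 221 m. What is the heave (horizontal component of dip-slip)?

dip-slip = net slip × sin(rake) = 221 m × sin(53.3°) = 177.2 m
heave = dip-slip × cos(dip) = 177.2 × cos(32°) = 150 m

150 m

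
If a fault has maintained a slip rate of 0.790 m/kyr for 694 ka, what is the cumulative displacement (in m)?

548 m

slip = rate × time = 0.790 m/kyr × 694 ka = 548 m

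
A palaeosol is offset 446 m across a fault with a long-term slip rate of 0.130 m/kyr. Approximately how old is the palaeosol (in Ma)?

age = offset / rate = 446 m / (0.130 m/kyr) = 3.43e+06 yr = 3.43 Ma

3.43 Ma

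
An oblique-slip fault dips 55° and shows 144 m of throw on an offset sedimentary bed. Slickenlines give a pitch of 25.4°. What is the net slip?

dip-slip = throw / sin(dip) = 144 / sin(55°) = 175.8 m
net slip = dip-slip / sin(rake) = 175.8 / sin(25.4°) = 410 m

410 m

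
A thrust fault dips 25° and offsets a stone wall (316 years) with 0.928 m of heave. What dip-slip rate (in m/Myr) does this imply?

3240 m/Myr

dip-slip = heave / cos(dip) = 0.928 m / cos(25°) = 1.024 m
rate = 1.024 m / 316 years = 0.00324 m/yr = 3240 m/Myr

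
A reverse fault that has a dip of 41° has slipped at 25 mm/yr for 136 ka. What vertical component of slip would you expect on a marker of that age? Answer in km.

dip-slip = rate × time = 25 mm/yr × 136 ka = 3400 m
throw = dip-slip × sin(dip) = 3400 × sin(41°) = 2230 m = 2.23 km

2.23 km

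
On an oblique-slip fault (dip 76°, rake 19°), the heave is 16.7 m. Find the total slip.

212 m

dip-slip = heave / cos(dip) = 16.7 / cos(76°) = 69.03 m
net slip = dip-slip / sin(rake) = 69.03 / sin(19°) = 212 m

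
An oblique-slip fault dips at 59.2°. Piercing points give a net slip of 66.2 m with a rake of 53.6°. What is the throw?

45.8 m

dip-slip = net slip × sin(rake) = 66.2 m × sin(53.6°) = 53.28 m
throw = dip-slip × sin(dip) = 53.28 × sin(59.2°) = 45.8 m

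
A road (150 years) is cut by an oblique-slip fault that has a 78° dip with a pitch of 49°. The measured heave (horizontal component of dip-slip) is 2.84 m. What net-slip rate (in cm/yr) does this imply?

dip-slip = heave / cos(dip) = 2.84 / cos(78°) = 13.66 m
net slip = dip-slip / sin(rake) = 13.66 / sin(49°) = 18.10 m
rate = 18.10 m / 150 years = 0.121 m/yr = 12.1 cm/yr

12.1 cm/yr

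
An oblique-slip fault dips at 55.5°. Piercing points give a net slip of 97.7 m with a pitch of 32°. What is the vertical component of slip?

dip-slip = net slip × sin(rake) = 97.7 m × sin(32°) = 51.77 m
throw = dip-slip × sin(dip) = 51.77 × sin(55.5°) = 42.7 m

42.7 m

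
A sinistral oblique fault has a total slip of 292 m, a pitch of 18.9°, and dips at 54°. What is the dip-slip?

dip-slip = net slip × sin(rake) = 292 m × sin(18.9°) = 94.6 m

94.6 m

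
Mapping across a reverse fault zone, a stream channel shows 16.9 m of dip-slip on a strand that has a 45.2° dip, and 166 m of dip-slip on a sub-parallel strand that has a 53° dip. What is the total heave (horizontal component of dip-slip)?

112 m

heave_A = 16.9 × cos(45.2°) = 11.91 m
heave_B = 166 × cos(53°) = 99.90 m
total = 11.91 + 99.90 = 112 m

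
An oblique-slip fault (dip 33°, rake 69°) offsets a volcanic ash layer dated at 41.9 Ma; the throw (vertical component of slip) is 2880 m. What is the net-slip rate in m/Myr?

dip-slip = throw / sin(dip) = 2880 / sin(33°) = 5288 m
net slip = dip-slip / sin(rake) = 5288 / sin(69°) = 5664 m
rate = 5664 m / 41.9 Ma = 0.000135 m/yr = 135 m/Myr

135 m/Myr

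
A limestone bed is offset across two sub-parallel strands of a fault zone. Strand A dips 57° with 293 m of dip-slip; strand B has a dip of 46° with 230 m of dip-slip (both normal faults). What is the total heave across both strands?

heave_A = 293 × cos(57°) = 159.6 m
heave_B = 230 × cos(46°) = 159.8 m
total = 159.6 + 159.8 = 319 m

319 m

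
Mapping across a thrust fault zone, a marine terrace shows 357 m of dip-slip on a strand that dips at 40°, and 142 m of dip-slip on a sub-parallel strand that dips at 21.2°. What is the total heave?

406 m

heave_A = 357 × cos(40°) = 273.5 m
heave_B = 142 × cos(21.2°) = 132.4 m
total = 273.5 + 132.4 = 406 m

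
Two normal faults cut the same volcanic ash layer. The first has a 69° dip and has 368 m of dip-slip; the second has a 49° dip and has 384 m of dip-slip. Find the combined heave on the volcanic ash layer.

heave_A = 368 × cos(69°) = 131.9 m
heave_B = 384 × cos(49°) = 251.9 m
total = 131.9 + 251.9 = 384 m

384 m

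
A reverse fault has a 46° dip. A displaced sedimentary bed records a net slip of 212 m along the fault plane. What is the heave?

heave = dip-slip × cos(dip) = 212 m × cos(46°) = 147 m

147 m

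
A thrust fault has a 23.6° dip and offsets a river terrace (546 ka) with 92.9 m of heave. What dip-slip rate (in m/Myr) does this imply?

186 m/Myr

dip-slip = heave / cos(dip) = 92.9 m / cos(23.6°) = 101.4 m
rate = 101.4 m / 546 ka = 0.000186 m/yr = 186 m/Myr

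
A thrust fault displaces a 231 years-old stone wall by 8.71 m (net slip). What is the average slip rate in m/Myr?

37700 m/Myr

rate = 8.71 m / 231 years = 0.0377 m/yr = 37700 m/Myr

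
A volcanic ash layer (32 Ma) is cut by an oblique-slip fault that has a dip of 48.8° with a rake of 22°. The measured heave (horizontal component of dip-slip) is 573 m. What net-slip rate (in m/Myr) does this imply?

dip-slip = heave / cos(dip) = 573 / cos(48.8°) = 869.9 m
net slip = dip-slip / sin(rake) = 869.9 / sin(22°) = 2322 m
rate = 2322 m / 32 Ma = 0.0000726 m/yr = 72.6 m/Myr

72.6 m/Myr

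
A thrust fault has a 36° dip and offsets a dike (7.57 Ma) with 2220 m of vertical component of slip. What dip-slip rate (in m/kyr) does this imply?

0.499 m/kyr

dip-slip = throw / sin(dip) = 2220 m / sin(36°) = 3777 m
rate = 3777 m / 7.57 Ma = 0.000499 m/yr = 0.499 m/kyr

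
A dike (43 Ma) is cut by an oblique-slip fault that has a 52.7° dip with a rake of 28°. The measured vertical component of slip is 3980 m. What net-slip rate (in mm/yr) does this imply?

0.248 mm/yr

dip-slip = throw / sin(dip) = 3980 / sin(52.7°) = 5003 m
net slip = dip-slip / sin(rake) = 5003 / sin(28°) = 10660 m
rate = 10660 m / 43 Ma = 0.000248 m/yr = 0.248 mm/yr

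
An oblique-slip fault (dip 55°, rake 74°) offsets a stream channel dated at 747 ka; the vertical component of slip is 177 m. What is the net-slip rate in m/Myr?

dip-slip = throw / sin(dip) = 177 / sin(55°) = 216.1 m
net slip = dip-slip / sin(rake) = 216.1 / sin(74°) = 224.8 m
rate = 224.8 m / 747 ka = 0.000301 m/yr = 301 m/Myr

301 m/Myr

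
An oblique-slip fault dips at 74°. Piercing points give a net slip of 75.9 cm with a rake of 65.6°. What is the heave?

19.1 cm

dip-slip = net slip × sin(rake) = 75.9 cm × sin(65.6°) = 69.12 cm
heave = dip-slip × cos(dip) = 69.12 × cos(74°) = 19.1 cm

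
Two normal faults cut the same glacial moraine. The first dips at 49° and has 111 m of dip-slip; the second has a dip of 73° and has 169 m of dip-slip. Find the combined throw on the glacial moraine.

245 m

throw_A = 111 × sin(49°) = 83.77 m
throw_B = 169 × sin(73°) = 161.6 m
total = 83.77 + 161.6 = 245 m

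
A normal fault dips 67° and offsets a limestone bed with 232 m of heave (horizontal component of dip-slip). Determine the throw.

547 m

throw = heave × tan(dip) = 232 × tan(67°) = 547 m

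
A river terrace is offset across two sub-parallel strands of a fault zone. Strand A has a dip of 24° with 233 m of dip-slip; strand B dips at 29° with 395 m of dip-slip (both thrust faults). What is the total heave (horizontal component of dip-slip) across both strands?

558 m

heave_A = 233 × cos(24°) = 212.9 m
heave_B = 395 × cos(29°) = 345.5 m
total = 212.9 + 345.5 = 558 m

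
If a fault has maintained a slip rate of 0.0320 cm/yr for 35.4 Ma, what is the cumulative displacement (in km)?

11.3 km

slip = rate × time = 0.0320 cm/yr × 35.4 Ma = 11300 m = 11.3 km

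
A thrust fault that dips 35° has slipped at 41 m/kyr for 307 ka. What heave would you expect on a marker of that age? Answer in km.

dip-slip = rate × time = 41 m/kyr × 307 ka = 12590 m
heave = dip-slip × cos(dip) = 12590 × cos(35°) = 10300 m = 10.3 km

10.3 km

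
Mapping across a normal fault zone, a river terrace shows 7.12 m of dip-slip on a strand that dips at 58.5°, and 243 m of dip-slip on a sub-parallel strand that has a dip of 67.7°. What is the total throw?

throw_A = 7.12 × sin(58.5°) = 6.071 m
throw_B = 243 × sin(67.7°) = 224.8 m
total = 6.071 + 224.8 = 231 m

231 m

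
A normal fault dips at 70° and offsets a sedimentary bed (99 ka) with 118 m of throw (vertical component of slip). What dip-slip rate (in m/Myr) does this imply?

1270 m/Myr

dip-slip = throw / sin(dip) = 118 m / sin(70°) = 125.6 m
rate = 125.6 m / 99 ka = 0.00127 m/yr = 1270 m/Myr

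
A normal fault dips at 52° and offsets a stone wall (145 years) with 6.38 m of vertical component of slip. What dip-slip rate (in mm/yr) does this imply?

55.8 mm/yr

dip-slip = throw / sin(dip) = 6.38 m / sin(52°) = 8.096 m
rate = 8.096 m / 145 years = 0.0558 m/yr = 55.8 mm/yr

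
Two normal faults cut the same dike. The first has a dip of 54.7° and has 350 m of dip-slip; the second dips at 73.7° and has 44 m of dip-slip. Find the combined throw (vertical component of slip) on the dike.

throw_A = 350 × sin(54.7°) = 285.6 m
throw_B = 44 × sin(73.7°) = 42.23 m
total = 285.6 + 42.23 = 328 m

328 m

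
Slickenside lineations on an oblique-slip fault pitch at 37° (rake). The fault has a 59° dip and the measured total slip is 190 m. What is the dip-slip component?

dip-slip = net slip × sin(rake) = 190 m × sin(37°) = 114 m

114 m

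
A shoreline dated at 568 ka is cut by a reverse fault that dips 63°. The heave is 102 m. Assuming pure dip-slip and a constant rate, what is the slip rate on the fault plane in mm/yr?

dip-slip = heave / cos(dip) = 102 m / cos(63°) = 224.7 m
rate = 224.7 m / 568 ka = 0.000396 m/yr = 0.396 mm/yr

0.396 mm/yr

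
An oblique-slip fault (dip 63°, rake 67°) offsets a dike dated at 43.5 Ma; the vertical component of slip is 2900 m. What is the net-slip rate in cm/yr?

dip-slip = throw / sin(dip) = 2900 / sin(63°) = 3255 m
net slip = dip-slip / sin(rake) = 3255 / sin(67°) = 3536 m
rate = 3536 m / 43.5 Ma = 0.0000813 m/yr = 0.00813 cm/yr

0.00813 cm/yr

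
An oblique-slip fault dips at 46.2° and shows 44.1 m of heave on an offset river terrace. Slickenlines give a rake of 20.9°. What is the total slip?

dip-slip = heave / cos(dip) = 44.1 / cos(46.2°) = 63.72 m
net slip = dip-slip / sin(rake) = 63.72 / sin(20.9°) = 179 m

179 m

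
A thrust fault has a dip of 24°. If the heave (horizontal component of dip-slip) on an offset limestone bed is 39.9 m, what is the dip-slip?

43.7 m

dip-slip = heave / cos(dip) = 39.9 / cos(24°) = 43.7 m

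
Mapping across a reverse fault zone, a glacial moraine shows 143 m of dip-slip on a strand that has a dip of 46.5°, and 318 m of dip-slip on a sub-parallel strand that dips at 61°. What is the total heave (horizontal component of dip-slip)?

253 m

heave_A = 143 × cos(46.5°) = 98.43 m
heave_B = 318 × cos(61°) = 154.2 m
total = 98.43 + 154.2 = 253 m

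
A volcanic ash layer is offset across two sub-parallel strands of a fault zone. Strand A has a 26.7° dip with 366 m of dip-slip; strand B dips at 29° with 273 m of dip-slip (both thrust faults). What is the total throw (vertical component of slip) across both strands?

throw_A = 366 × sin(26.7°) = 164.5 m
throw_B = 273 × sin(29°) = 132.4 m
total = 164.5 + 132.4 = 297 m

297 m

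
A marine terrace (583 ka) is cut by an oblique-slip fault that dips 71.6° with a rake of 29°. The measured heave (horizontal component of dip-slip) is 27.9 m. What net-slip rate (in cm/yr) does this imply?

dip-slip = heave / cos(dip) = 27.9 / cos(71.6°) = 88.39 m
net slip = dip-slip / sin(rake) = 88.39 / sin(29°) = 182.3 m
rate = 182.3 m / 583 ka = 0.000313 m/yr = 0.0313 cm/yr

0.0313 cm/yr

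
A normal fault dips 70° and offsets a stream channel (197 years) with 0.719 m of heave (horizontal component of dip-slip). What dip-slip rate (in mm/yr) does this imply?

10.7 mm/yr

dip-slip = heave / cos(dip) = 0.719 m / cos(70°) = 2.102 m
rate = 2.102 m / 197 years = 0.0107 m/yr = 10.7 mm/yr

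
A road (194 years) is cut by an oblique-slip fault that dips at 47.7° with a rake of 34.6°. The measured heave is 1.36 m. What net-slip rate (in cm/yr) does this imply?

1.83 cm/yr

dip-slip = heave / cos(dip) = 1.36 / cos(47.7°) = 2.021 m
net slip = dip-slip / sin(rake) = 2.021 / sin(34.6°) = 3.559 m
rate = 3.559 m / 194 years = 0.0183 m/yr = 1.83 cm/yr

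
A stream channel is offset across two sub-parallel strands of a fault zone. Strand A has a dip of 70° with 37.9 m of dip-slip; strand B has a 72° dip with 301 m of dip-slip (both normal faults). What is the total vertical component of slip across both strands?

throw_A = 37.9 × sin(70°) = 35.61 m
throw_B = 301 × sin(72°) = 286.3 m
total = 35.61 + 286.3 = 322 m

322 m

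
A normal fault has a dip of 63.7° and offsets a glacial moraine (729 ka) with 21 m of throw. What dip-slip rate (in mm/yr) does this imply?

dip-slip = throw / sin(dip) = 21 m / sin(63.7°) = 23.42 m
rate = 23.42 m / 729 ka = 0.0000321 m/yr = 0.0321 mm/yr

0.0321 mm/yr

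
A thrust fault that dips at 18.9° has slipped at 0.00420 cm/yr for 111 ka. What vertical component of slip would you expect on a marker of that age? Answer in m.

1.51 m

dip-slip = rate × time = 0.00420 cm/yr × 111 ka = 4.662 m
throw = dip-slip × sin(dip) = 4.662 × sin(18.9°) = 1.51 m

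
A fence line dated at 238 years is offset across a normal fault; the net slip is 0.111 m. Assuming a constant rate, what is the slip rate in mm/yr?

rate = 0.111 m / 238 years = 0.000466 m/yr = 0.466 mm/yr

0.466 mm/yr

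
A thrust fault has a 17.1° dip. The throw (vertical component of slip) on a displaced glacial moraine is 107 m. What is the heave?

348 m

heave = throw / tan(dip) = 107 / tan(17.1°) = 348 m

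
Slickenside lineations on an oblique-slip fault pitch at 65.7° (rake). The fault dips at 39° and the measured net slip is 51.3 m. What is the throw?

29.4 m

dip-slip = net slip × sin(rake) = 51.3 m × sin(65.7°) = 46.75 m
throw = dip-slip × sin(dip) = 46.75 × sin(39°) = 29.4 m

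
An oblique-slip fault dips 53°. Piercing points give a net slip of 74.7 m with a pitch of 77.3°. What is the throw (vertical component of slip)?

dip-slip = net slip × sin(rake) = 74.7 m × sin(77.3°) = 72.87 m
throw = dip-slip × sin(dip) = 72.87 × sin(53°) = 58.2 m

58.2 m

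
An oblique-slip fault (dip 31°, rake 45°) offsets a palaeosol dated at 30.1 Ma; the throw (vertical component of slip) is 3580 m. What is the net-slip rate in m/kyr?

0.327 m/kyr

dip-slip = throw / sin(dip) = 3580 / sin(31°) = 6951 m
net slip = dip-slip / sin(rake) = 6951 / sin(45°) = 9830 m
rate = 9830 m / 30.1 Ma = 0.000327 m/yr = 0.327 m/kyr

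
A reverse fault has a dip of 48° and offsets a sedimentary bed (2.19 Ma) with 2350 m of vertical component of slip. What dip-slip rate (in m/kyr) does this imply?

dip-slip = throw / sin(dip) = 2350 m / sin(48°) = 3162 m
rate = 3162 m / 2.19 Ma = 0.00144 m/yr = 1.44 m/kyr

1.44 m/kyr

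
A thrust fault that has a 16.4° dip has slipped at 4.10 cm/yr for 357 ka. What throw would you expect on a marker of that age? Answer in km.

4.13 km

dip-slip = rate × time = 4.10 cm/yr × 357 ka = 14640 m
throw = dip-slip × sin(dip) = 14640 × sin(16.4°) = 4130 m = 4.13 km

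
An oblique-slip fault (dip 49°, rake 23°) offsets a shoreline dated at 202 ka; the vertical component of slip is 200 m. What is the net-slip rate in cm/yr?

dip-slip = throw / sin(dip) = 200 / sin(49°) = 265 m
net slip = dip-slip / sin(rake) = 265 / sin(23°) = 678.2 m
rate = 678.2 m / 202 ka = 0.00336 m/yr = 0.336 cm/yr

0.336 cm/yr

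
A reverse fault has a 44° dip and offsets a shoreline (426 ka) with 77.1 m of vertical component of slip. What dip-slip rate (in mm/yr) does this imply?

0.261 mm/yr

dip-slip = throw / sin(dip) = 77.1 m / sin(44°) = 111 m
rate = 111 m / 426 ka = 0.000261 m/yr = 0.261 mm/yr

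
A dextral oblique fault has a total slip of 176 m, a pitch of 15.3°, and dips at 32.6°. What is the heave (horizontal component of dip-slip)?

39.1 m

dip-slip = net slip × sin(rake) = 176 m × sin(15.3°) = 46.44 m
heave = dip-slip × cos(dip) = 46.44 × cos(32.6°) = 39.1 m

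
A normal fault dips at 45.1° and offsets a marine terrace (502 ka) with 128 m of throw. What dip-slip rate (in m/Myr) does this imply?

dip-slip = throw / sin(dip) = 128 m / sin(45.1°) = 180.7 m
rate = 180.7 m / 502 ka = 0.000360 m/yr = 360 m/Myr

360 m/Myr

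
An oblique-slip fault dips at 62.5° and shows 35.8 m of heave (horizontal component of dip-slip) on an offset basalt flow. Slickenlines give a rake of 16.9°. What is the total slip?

dip-slip = heave / cos(dip) = 35.8 / cos(62.5°) = 77.53 m
net slip = dip-slip / sin(rake) = 77.53 / sin(16.9°) = 267 m

267 m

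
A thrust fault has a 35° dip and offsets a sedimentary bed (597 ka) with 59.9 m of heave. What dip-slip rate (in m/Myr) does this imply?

dip-slip = heave / cos(dip) = 59.9 m / cos(35°) = 73.12 m
rate = 73.12 m / 597 ka = 0.000122 m/yr = 122 m/Myr

122 m/Myr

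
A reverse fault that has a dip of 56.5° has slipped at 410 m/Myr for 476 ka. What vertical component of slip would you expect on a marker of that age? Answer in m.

dip-slip = rate × time = 410 m/Myr × 476 ka = 195.2 m
throw = dip-slip × sin(dip) = 195.2 × sin(56.5°) = 163 m

163 m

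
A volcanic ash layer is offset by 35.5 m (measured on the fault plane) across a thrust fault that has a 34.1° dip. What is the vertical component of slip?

throw = dip-slip × sin(dip) = 35.5 m × sin(34.1°) = 19.9 m

19.9 m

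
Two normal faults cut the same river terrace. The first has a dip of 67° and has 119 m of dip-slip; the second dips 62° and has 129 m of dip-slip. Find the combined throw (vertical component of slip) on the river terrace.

223 m

throw_A = 119 × sin(67°) = 109.5 m
throw_B = 129 × sin(62°) = 113.9 m
total = 109.5 + 113.9 = 223 m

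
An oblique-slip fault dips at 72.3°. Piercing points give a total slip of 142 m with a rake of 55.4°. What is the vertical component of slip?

111 m

dip-slip = net slip × sin(rake) = 142 m × sin(55.4°) = 116.9 m
throw = dip-slip × sin(dip) = 116.9 × sin(72.3°) = 111 m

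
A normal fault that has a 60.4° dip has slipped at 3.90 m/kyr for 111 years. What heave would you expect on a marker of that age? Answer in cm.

21.4 cm

dip-slip = rate × time = 3.90 m/kyr × 111 years = 0.4329 m
heave = dip-slip × cos(dip) = 0.4329 × cos(60.4°) = 0.214 m = 21.4 cm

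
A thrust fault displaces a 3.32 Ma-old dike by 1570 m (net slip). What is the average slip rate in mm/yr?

0.473 mm/yr

rate = 1570 m / 3.32 Ma = 0.000473 m/yr = 0.473 mm/yr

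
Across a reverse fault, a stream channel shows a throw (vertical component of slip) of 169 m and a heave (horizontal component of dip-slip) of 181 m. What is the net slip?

net slip = √(throw² + heave²) = √(169² + 181²) = 248 m

248 m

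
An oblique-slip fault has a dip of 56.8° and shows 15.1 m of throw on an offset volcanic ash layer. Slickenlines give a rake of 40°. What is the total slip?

28.1 m

dip-slip = throw / sin(dip) = 15.1 / sin(56.8°) = 18.05 m
net slip = dip-slip / sin(rake) = 18.05 / sin(40°) = 28.1 m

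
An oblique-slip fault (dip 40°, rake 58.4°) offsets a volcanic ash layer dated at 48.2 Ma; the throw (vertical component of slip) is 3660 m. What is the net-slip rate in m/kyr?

dip-slip = throw / sin(dip) = 3660 / sin(40°) = 5694 m
net slip = dip-slip / sin(rake) = 5694 / sin(58.4°) = 6685 m
rate = 6685 m / 48.2 Ma = 0.000139 m/yr = 0.139 m/kyr

0.139 m/kyr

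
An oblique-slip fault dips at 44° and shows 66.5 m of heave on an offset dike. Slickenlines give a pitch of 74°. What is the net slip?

dip-slip = heave / cos(dip) = 66.5 / cos(44°) = 92.45 m
net slip = dip-slip / sin(rake) = 92.45 / sin(74°) = 96.2 m

96.2 m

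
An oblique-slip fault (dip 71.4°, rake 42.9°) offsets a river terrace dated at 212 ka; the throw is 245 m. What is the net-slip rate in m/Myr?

dip-slip = throw / sin(dip) = 245 / sin(71.4°) = 258.5 m
net slip = dip-slip / sin(rake) = 258.5 / sin(42.9°) = 379.7 m
rate = 379.7 m / 212 ka = 0.00179 m/yr = 1790 m/Myr

1790 m/Myr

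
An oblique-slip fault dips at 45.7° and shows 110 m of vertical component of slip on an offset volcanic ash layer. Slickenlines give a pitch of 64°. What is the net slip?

171 m

dip-slip = throw / sin(dip) = 110 / sin(45.7°) = 153.7 m
net slip = dip-slip / sin(rake) = 153.7 / sin(64°) = 171 m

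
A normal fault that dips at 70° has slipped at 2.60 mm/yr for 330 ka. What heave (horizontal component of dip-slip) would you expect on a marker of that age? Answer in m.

dip-slip = rate × time = 2.60 mm/yr × 330 ka = 858 m
heave = dip-slip × cos(dip) = 858 × cos(70°) = 293 m

293 m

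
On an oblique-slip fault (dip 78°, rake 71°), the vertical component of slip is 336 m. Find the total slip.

363 m

dip-slip = throw / sin(dip) = 336 / sin(78°) = 343.5 m
net slip = dip-slip / sin(rake) = 343.5 / sin(71°) = 363 m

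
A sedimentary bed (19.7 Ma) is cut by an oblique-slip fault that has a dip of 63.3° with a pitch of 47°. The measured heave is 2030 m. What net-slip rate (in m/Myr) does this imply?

314 m/Myr

dip-slip = heave / cos(dip) = 2030 / cos(63.3°) = 4518 m
net slip = dip-slip / sin(rake) = 4518 / sin(47°) = 6178 m
rate = 6178 m / 19.7 Ma = 0.000314 m/yr = 314 m/Myr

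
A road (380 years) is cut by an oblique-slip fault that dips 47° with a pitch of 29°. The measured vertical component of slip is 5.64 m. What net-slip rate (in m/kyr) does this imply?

41.9 m/kyr

dip-slip = throw / sin(dip) = 5.64 / sin(47°) = 7.712 m
net slip = dip-slip / sin(rake) = 7.712 / sin(29°) = 15.91 m
rate = 15.91 m / 380 years = 0.0419 m/yr = 41.9 m/kyr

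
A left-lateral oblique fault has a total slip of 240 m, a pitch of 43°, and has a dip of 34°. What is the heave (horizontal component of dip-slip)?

136 m

dip-slip = net slip × sin(rake) = 240 m × sin(43°) = 163.7 m
heave = dip-slip × cos(dip) = 163.7 × cos(34°) = 136 m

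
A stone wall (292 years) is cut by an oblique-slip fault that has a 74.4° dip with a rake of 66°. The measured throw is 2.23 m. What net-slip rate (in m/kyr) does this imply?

dip-slip = throw / sin(dip) = 2.23 / sin(74.4°) = 2.315 m
net slip = dip-slip / sin(rake) = 2.315 / sin(66°) = 2.534 m
rate = 2.534 m / 292 years = 0.00868 m/yr = 8.68 m/kyr

8.68 m/kyr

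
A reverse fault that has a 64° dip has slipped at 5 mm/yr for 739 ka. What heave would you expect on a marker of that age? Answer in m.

1620 m

dip-slip = rate × time = 5 mm/yr × 739 ka = 3695 m
heave = dip-slip × cos(dip) = 3695 × cos(64°) = 1620 m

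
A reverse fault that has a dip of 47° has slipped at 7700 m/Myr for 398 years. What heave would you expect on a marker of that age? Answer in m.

2.09 m

dip-slip = rate × time = 7700 m/Myr × 398 years = 3.065 m
heave = dip-slip × cos(dip) = 3.065 × cos(47°) = 2.09 m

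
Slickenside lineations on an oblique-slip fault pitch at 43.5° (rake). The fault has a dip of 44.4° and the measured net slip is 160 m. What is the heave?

dip-slip = net slip × sin(rake) = 160 m × sin(43.5°) = 110.1 m
heave = dip-slip × cos(dip) = 110.1 × cos(44.4°) = 78.7 m

78.7 m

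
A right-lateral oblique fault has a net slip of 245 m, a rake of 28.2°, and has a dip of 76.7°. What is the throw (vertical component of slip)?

dip-slip = net slip × sin(rake) = 245 m × sin(28.2°) = 115.8 m
throw = dip-slip × sin(dip) = 115.8 × sin(76.7°) = 113 m

113 m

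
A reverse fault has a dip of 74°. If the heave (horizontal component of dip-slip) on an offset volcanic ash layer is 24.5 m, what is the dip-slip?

dip-slip = heave / cos(dip) = 24.5 / cos(74°) = 88.9 m

88.9 m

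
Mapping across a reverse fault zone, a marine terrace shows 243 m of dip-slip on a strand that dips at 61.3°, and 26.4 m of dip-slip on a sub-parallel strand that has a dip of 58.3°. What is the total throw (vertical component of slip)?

236 m

throw_A = 243 × sin(61.3°) = 213.1 m
throw_B = 26.4 × sin(58.3°) = 22.46 m
total = 213.1 + 22.46 = 236 m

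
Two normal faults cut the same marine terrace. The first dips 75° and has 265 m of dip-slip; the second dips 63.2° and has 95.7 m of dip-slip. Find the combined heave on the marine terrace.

heave_A = 265 × cos(75°) = 68.59 m
heave_B = 95.7 × cos(63.2°) = 43.15 m
total = 68.59 + 43.15 = 112 m

112 m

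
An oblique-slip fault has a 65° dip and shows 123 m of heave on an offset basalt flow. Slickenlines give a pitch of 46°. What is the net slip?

405 m

dip-slip = heave / cos(dip) = 123 / cos(65°) = 291 m
net slip = dip-slip / sin(rake) = 291 / sin(46°) = 405 m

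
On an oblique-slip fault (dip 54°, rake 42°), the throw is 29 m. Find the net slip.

dip-slip = throw / sin(dip) = 29 / sin(54°) = 35.85 m
net slip = dip-slip / sin(rake) = 35.85 / sin(42°) = 53.6 m

53.6 m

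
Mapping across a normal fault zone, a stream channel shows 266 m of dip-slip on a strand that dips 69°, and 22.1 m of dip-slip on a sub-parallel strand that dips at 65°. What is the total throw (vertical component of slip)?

throw_A = 266 × sin(69°) = 248.3 m
throw_B = 22.1 × sin(65°) = 20.03 m
total = 248.3 + 20.03 = 268 m

268 m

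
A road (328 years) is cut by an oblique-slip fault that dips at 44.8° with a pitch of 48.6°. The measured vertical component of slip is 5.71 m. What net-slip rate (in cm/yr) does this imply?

3.29 cm/yr

dip-slip = throw / sin(dip) = 5.71 / sin(44.8°) = 8.103 m
net slip = dip-slip / sin(rake) = 8.103 / sin(48.6°) = 10.80 m
rate = 10.80 m / 328 years = 0.0329 m/yr = 3.29 cm/yr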